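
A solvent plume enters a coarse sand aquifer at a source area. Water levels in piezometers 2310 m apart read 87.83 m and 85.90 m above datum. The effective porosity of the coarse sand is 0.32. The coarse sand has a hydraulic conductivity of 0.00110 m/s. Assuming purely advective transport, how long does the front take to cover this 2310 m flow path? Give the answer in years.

25.5

Convert K: 0.00110 m/s × 86400 = 95.04 m/day.
Hydraulic gradient i = (87.83 − 85.90) / 2310 = 1.93 / 2310 = 0.0008355.
Darcy flux q = K · i = 95.04 × 0.0008355 = 0.07941 m/day.
Seepage velocity v = q / n_e = 0.07941 / 0.32 = 0.2481 m/day.
Travel time t = L / v = 2310 / 0.2481 = 9309 days = 25.49 years.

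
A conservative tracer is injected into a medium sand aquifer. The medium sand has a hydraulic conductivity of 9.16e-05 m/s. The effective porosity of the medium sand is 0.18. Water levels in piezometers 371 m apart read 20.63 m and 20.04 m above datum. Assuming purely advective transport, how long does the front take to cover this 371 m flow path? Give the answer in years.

Convert K: 9.16e-05 m/s × 86400 = 7.914 m/day.
Hydraulic gradient i = (20.63 − 20.04) / 371 = 0.59 / 371 = 0.001590.
Darcy flux q = K · i = 7.914 × 0.001590 = 0.01259 m/day.
Seepage velocity v = q / n_e = 0.01259 / 0.18 = 0.06992 m/day.
Travel time t = L / v = 371 / 0.06992 = 5306 days = 14.53 years.

14.5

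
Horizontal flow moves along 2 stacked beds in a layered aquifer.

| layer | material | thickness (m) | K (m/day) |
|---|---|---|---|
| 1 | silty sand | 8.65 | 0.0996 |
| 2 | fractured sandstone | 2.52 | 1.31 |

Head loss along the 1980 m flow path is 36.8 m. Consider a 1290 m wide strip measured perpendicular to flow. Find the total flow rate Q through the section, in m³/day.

Flow is parallel to layering, so each bed carries its own Darcy discharge and the transmissivities add.
Σ(K_i·b_i) = 0.0996×8.65 + 1.31×2.52 = 4.163 m²/day.
Hydraulic gradient i = Δh / L = 36.8 / 1980 = 0.01859.
Q = Σ(K_i·b_i) · W · i = 4.163 × 1290 × 0.01859 = 99.80 m³/day.

99.8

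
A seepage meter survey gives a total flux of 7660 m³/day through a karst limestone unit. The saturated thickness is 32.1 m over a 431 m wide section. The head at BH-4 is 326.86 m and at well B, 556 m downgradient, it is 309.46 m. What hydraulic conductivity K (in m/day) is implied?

Cross-sectional area A = 431 × 32.1 = 13835 m².
Hydraulic gradient i = (326.86 − 309.46) / 556 = 17.4 / 556 = 0.03129.
From Q = K·A·i, K = Q / (A·i) = 7660 / (13835 × 0.03129) = 17.69 m/day.

17.7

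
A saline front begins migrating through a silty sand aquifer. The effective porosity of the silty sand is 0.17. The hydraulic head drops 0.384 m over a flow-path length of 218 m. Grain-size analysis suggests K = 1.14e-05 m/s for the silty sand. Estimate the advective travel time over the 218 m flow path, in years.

Convert K: 1.14e-05 m/s × 86400 = 0.9850 m/day.
Hydraulic gradient i = Δh / L = 0.384 / 218 = 0.001761.
Darcy flux q = K · i = 0.9850 × 0.001761 = 0.001735 m/day.
Seepage velocity v = q / n_e = 0.001735 / 0.17 = 0.01021 m/day.
Travel time t = L / v = 218 / 0.01021 = 21361 days = 58.48 years.

58.5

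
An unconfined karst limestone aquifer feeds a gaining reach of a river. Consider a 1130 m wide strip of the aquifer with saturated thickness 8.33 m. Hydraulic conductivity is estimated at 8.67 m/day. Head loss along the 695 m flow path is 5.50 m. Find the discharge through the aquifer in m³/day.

Cross-sectional area A = 1130 × 8.33 = 9413 m².
Hydraulic gradient i = Δh / L = 5.50 / 695 = 0.007914.
Darcy's law: Q = K · A · i = 8.670 × 9413 × 0.007914 = 645.8 m³/day.

646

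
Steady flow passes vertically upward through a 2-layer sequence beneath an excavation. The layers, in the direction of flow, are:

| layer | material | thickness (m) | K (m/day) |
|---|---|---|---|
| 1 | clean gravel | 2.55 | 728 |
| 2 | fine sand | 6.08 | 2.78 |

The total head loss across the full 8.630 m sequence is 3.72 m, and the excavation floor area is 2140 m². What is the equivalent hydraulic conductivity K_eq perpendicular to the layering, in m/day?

3.94

Flow is perpendicular to layering, so the layers act in series and the equivalent K is the thickness-weighted harmonic mean.
Total thickness L = 2.55 + 6.08 = 8.630 m.
Σ(b_i/K_i) = 2.55/728 + 6.08/2.78 = 2.191 d.
K_eq = L / Σ(b_i/K_i) = 8.630 / 2.191 = 3.940 m/day.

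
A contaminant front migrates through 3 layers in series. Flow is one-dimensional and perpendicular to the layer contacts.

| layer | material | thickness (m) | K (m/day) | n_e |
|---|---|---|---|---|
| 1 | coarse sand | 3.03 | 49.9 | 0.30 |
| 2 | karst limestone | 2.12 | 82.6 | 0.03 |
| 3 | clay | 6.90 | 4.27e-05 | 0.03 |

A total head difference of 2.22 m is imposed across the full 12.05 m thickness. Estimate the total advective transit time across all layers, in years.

With flow normal to the layers, continuity requires the same specific discharge q through every layer.
Σ(b_i/K_i) = 3.03/49.9 + 2.12/82.6 + 6.90/4.27e-05 = 1.616e+05 d.
q = Δh / Σ(b_i/K_i) = 2.22 / 1.616e+05 = 1.374e-05 m/day.
In each layer the seepage velocity is v_i = q/n_i, so the layer transit time is t_i = b_i·n_i / q:
  layer 1 (coarse sand): t_1 = 3.03 × 0.30 / 1.374e-05 = 66166 d
  layer 2 (karst limestone): t_2 = 2.12 × 0.03 / 1.374e-05 = 4629 d
  layer 3 (clay): t_3 = 6.90 × 0.03 / 1.374e-05 = 15067 d
Total t = Σ t_i = 85862 days = 235.1 years.

235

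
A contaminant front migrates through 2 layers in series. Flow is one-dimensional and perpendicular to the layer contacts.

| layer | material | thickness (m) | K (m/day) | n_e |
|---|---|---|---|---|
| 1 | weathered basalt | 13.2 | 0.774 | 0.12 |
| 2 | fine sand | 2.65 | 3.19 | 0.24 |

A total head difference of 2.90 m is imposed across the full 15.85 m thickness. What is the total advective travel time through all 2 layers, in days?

13.7

With flow normal to the layers, continuity requires the same specific discharge q through every layer.
Σ(b_i/K_i) = 13.2/0.774 + 2.65/3.19 = 17.88 d.
q = Δh / Σ(b_i/K_i) = 2.90 / 17.88 = 0.1621 m/day.
In each layer the seepage velocity is v_i = q/n_i, so the layer transit time is t_i = b_i·n_i / q:
  layer 1 (weathered basalt): t_1 = 13.2 × 0.12 / 0.1621 = 9.769 d
  layer 2 (fine sand): t_2 = 2.65 × 0.24 / 0.1621 = 3.922 d
Total t = Σ t_i = 13.69 days.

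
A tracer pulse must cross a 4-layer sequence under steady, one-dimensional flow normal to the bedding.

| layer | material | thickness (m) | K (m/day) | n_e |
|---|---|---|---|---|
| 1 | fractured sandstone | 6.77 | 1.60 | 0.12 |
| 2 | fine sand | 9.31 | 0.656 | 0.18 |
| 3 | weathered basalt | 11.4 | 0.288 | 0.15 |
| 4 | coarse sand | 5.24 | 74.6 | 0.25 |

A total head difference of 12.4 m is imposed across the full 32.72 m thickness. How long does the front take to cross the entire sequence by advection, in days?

25.8

With flow normal to the layers, continuity requires the same specific discharge q through every layer.
Σ(b_i/K_i) = 6.77/1.60 + 9.31/0.656 + 11.4/0.288 + 5.24/74.6 = 58.08 d.
q = Δh / Σ(b_i/K_i) = 12.4 / 58.08 = 0.2135 m/day.
In each layer the seepage velocity is v_i = q/n_i, so the layer transit time is t_i = b_i·n_i / q:
  layer 1 (fractured sandstone): t_1 = 6.77 × 0.12 / 0.2135 = 3.805 d
  layer 2 (fine sand): t_2 = 9.31 × 0.18 / 0.2135 = 7.849 d
  layer 3 (weathered basalt): t_3 = 11.4 × 0.15 / 0.2135 = 8.009 d
  layer 4 (coarse sand): t_4 = 5.24 × 0.25 / 0.2135 = 6.136 d
Total t = Σ t_i = 25.80 days.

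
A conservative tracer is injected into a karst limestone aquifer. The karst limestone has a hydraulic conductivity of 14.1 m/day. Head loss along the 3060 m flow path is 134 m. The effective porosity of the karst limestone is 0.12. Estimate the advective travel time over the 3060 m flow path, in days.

595

Hydraulic gradient i = Δh / L = 134 / 3060 = 0.04379.
Darcy flux q = K · i = 14.10 × 0.04379 = 0.6175 m/day.
Seepage velocity v = q / n_e = 0.6175 / 0.12 = 5.145 m/day.
Travel time t = L / v = 3060 / 5.145 = 594.7 days.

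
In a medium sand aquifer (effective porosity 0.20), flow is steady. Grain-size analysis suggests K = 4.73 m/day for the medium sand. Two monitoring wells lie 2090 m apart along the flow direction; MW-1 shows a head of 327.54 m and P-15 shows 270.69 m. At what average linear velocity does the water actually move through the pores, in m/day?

0.643

Hydraulic gradient i = (327.54 − 270.69) / 2090 = 56.85 / 2090 = 0.02720.
Darcy flux q = K · i = 4.730 × 0.02720 = 0.1287 m/day.
Seepage velocity v = q / n_e = 0.1287 / 0.20 = 0.6433 m/day.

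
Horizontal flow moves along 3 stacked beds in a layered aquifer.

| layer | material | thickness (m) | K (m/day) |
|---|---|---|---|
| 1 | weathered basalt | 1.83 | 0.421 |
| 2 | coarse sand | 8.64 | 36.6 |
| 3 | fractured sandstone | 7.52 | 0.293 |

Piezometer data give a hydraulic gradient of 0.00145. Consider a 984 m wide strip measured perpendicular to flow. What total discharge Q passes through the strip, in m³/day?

455

Flow is parallel to layering, so each bed carries its own Darcy discharge and the transmissivities add.
Σ(K_i·b_i) = 0.421×1.83 + 36.6×8.64 + 0.293×7.52 = 319.2 m²/day.
Hydraulic gradient i = 0.00145.
Q = Σ(K_i·b_i) · W · i = 319.2 × 984 × 0.001450 = 455.4 m³/day.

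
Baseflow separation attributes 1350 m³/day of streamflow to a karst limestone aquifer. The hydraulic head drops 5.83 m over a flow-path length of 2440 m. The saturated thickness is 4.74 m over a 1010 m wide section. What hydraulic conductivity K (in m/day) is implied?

Cross-sectional area A = 1010 × 4.74 = 4787 m².
Hydraulic gradient i = Δh / L = 5.83 / 2440 = 0.002389.
From Q = K·A·i, K = Q / (A·i) = 1350 / (4787 × 0.002389) = 118.0 m/day.

118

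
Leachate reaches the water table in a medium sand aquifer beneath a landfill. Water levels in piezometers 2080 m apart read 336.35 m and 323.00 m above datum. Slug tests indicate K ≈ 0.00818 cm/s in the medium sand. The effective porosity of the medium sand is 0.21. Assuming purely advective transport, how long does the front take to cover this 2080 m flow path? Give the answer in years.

Convert K: 0.00818 cm/s × 864 = 7.068 m/day.
Hydraulic gradient i = (336.35 − 323.00) / 2080 = 13.35 / 2080 = 0.006418.
Darcy flux q = K · i = 7.068 × 0.006418 = 0.04536 m/day.
Seepage velocity v = q / n_e = 0.04536 / 0.21 = 0.2160 m/day.
Travel time t = L / v = 2080 / 0.2160 = 9629 days = 26.36 years.

26.4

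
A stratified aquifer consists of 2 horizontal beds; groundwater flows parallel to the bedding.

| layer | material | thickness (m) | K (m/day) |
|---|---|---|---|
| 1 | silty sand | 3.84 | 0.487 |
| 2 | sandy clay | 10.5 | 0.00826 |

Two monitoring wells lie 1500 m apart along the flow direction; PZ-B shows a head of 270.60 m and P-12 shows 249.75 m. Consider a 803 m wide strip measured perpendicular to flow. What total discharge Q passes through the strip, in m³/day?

21.8

Flow is parallel to layering, so each bed carries its own Darcy discharge and the transmissivities add.
Σ(K_i·b_i) = 0.487×3.84 + 0.00826×10.5 = 1.957 m²/day.
Hydraulic gradient i = (270.60 − 249.75) / 1500 = 20.85 / 1500 = 0.01390.
Q = Σ(K_i·b_i) · W · i = 1.957 × 803 × 0.01390 = 21.84 m³/day.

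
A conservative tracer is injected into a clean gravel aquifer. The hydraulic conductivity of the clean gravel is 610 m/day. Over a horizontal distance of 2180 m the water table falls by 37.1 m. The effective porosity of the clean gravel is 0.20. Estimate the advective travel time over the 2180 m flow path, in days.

Hydraulic gradient i = Δh / L = 37.1 / 2180 = 0.01702.
Darcy flux q = K · i = 610.0 × 0.01702 = 10.38 m/day.
Seepage velocity v = q / n_e = 10.38 / 0.20 = 51.91 m/day.
Travel time t = L / v = 2180 / 51.91 = 42.00 days.

42.0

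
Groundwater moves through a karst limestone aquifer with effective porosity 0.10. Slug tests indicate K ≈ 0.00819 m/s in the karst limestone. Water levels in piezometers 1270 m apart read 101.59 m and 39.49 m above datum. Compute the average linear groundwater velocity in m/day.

Convert K: 0.00819 m/s × 86400 = 707.6 m/day.
Hydraulic gradient i = (101.59 − 39.49) / 1270 = 62.1 / 1270 = 0.04890.
Darcy flux q = K · i = 707.6 × 0.04890 = 34.60 m/day.
Seepage velocity v = q / n_e = 34.60 / 0.10 = 346.0 m/day.

346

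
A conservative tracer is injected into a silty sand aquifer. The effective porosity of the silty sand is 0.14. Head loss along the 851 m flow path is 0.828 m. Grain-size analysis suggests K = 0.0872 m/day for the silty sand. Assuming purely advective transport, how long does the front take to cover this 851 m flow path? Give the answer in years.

3840

Hydraulic gradient i = Δh / L = 0.828 / 851 = 0.0009730.
Darcy flux q = K · i = 0.08720 × 0.0009730 = 8.484e-05 m/day.
Seepage velocity v = q / n_e = 8.484e-05 / 0.14 = 0.0006060 m/day.
Travel time t = L / v = 851 / 0.0006060 = 1.404e+06 days = 3845 years.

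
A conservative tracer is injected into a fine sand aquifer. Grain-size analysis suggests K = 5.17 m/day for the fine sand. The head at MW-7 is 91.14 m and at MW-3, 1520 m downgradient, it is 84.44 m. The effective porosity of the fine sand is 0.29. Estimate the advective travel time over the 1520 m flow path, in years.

Hydraulic gradient i = (91.14 − 84.44) / 1520 = 6.7 / 1520 = 0.004408.
Darcy flux q = K · i = 5.170 × 0.004408 = 0.02279 m/day.
Seepage velocity v = q / n_e = 0.02279 / 0.29 = 0.07858 m/day.
Travel time t = L / v = 1520 / 0.07858 = 19343 days = 52.96 years.

53.0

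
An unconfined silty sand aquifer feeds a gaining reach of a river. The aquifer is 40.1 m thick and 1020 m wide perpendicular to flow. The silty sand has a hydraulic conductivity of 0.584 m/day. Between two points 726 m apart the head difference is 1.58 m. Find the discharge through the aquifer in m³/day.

52.0

Cross-sectional area A = 1020 × 40.1 = 40902 m².
Hydraulic gradient i = Δh / L = 1.58 / 726 = 0.002176.
Darcy's law: Q = K · A · i = 0.5840 × 40902 × 0.002176 = 51.98 m³/day.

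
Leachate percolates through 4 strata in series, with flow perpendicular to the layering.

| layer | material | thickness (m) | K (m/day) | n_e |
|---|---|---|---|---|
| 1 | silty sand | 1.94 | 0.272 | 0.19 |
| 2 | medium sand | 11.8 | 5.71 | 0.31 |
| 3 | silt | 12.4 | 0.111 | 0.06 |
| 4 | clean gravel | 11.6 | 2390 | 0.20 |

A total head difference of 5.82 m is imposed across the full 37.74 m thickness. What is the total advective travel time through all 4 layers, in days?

147

With flow normal to the layers, continuity requires the same specific discharge q through every layer.
Σ(b_i/K_i) = 1.94/0.272 + 11.8/5.71 + 12.4/0.111 + 11.6/2390 = 120.9 d.
q = Δh / Σ(b_i/K_i) = 5.82 / 120.9 = 0.04813 m/day.
In each layer the seepage velocity is v_i = q/n_i, so the layer transit time is t_i = b_i·n_i / q:
  layer 1 (silty sand): t_1 = 1.94 × 0.19 / 0.04813 = 7.658 d
  layer 2 (medium sand): t_2 = 11.8 × 0.31 / 0.04813 = 76.00 d
  layer 3 (silt): t_3 = 12.4 × 0.06 / 0.04813 = 15.46 d
  layer 4 (clean gravel): t_4 = 11.6 × 0.20 / 0.04813 = 48.20 d
Total t = Σ t_i = 147.3 days.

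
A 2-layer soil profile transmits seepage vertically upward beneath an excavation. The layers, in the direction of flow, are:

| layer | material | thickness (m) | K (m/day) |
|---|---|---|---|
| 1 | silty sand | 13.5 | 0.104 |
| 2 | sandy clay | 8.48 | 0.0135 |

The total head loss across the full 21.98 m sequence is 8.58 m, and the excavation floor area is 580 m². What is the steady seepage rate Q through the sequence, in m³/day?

6.57

Flow is perpendicular to layering, so the layers act in series and the equivalent K is the thickness-weighted harmonic mean.
Total thickness L = 13.5 + 8.48 = 21.98 m.
Σ(b_i/K_i) = 13.5/0.104 + 8.48/0.0135 = 758.0 d.
K_eq = L / Σ(b_i/K_i) = 21.98 / 758.0 = 0.02900 m/day.
Q = K_eq · A · (Δh/L) = 0.02900 × 580 × (8.58/21.98) = 6.566 m³/day.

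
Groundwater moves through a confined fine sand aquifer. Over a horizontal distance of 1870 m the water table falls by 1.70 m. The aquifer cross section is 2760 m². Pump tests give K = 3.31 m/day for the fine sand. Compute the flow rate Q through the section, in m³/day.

Hydraulic gradient i = Δh / L = 1.70 / 1870 = 0.0009091.
Darcy's law: Q = K · A · i = 3.310 × 2760 × 0.0009091 = 8.305 m³/day.

8.31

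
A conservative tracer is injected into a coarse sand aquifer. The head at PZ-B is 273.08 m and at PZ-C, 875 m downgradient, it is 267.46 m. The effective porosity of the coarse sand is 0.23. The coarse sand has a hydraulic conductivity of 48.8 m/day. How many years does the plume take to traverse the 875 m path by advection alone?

Hydraulic gradient i = (273.08 − 267.46) / 875 = 5.62 / 875 = 0.006423.
Darcy flux q = K · i = 48.80 × 0.006423 = 0.3134 m/day.
Seepage velocity v = q / n_e = 0.3134 / 0.23 = 1.363 m/day.
Travel time t = L / v = 875 / 1.363 = 642.1 days = 1.758 years.

1.76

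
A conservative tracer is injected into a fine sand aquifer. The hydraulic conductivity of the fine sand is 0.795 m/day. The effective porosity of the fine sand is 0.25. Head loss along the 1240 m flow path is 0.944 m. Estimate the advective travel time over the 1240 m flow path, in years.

1400

Hydraulic gradient i = Δh / L = 0.944 / 1240 = 0.0007613.
Darcy flux q = K · i = 0.7950 × 0.0007613 = 0.0006052 m/day.
Seepage velocity v = q / n_e = 0.0006052 / 0.25 = 0.002421 m/day.
Travel time t = L / v = 1240 / 0.002421 = 5.122e+05 days = 1402 years.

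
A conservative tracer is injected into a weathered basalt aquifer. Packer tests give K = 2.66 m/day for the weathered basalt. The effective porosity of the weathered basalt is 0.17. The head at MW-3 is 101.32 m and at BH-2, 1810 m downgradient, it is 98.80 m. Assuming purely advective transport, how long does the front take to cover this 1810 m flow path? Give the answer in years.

227

Hydraulic gradient i = (101.32 − 98.80) / 1810 = 2.52 / 1810 = 0.001392.
Darcy flux q = K · i = 2.660 × 0.001392 = 0.003703 m/day.
Seepage velocity v = q / n_e = 0.003703 / 0.17 = 0.02178 m/day.
Travel time t = L / v = 1810 / 0.02178 = 83085 days = 227.5 years.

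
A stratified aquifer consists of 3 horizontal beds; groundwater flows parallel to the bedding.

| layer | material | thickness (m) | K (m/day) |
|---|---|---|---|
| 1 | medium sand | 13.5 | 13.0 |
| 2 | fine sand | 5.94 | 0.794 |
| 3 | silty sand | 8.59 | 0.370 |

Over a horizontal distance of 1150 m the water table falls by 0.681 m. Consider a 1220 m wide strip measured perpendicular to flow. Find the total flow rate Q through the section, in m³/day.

132

Flow is parallel to layering, so each bed carries its own Darcy discharge and the transmissivities add.
Σ(K_i·b_i) = 13.0×13.5 + 0.794×5.94 + 0.370×8.59 = 183.4 m²/day.
Hydraulic gradient i = Δh / L = 0.681 / 1150 = 0.0005922.
Q = Σ(K_i·b_i) · W · i = 183.4 × 1220 × 0.0005922 = 132.5 m³/day.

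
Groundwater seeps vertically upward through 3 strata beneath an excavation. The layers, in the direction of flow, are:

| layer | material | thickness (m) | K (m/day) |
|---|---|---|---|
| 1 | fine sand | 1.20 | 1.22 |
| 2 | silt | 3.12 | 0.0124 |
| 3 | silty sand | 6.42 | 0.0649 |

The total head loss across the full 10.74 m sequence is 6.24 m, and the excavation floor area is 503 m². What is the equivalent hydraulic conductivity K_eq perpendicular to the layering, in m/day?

Flow is perpendicular to layering, so the layers act in series and the equivalent K is the thickness-weighted harmonic mean.
Total thickness L = 1.20 + 3.12 + 6.42 = 10.74 m.
Σ(b_i/K_i) = 1.20/1.22 + 3.12/0.0124 + 6.42/0.0649 = 351.5 d.
K_eq = L / Σ(b_i/K_i) = 10.74 / 351.5 = 0.03055 m/day.

0.0306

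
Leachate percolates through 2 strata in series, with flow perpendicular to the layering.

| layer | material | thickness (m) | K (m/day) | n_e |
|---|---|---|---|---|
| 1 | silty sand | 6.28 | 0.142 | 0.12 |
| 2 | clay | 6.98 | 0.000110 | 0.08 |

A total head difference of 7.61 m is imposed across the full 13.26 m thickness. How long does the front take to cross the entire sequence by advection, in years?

30.0

With flow normal to the layers, continuity requires the same specific discharge q through every layer.
Σ(b_i/K_i) = 6.28/0.142 + 6.98/0.000110 = 63499 d.
q = Δh / Σ(b_i/K_i) = 7.61 / 63499 = 0.0001198 m/day.
In each layer the seepage velocity is v_i = q/n_i, so the layer transit time is t_i = b_i·n_i / q:
  layer 1 (silty sand): t_1 = 6.28 × 0.12 / 0.0001198 = 6288 d
  layer 2 (clay): t_2 = 6.98 × 0.08 / 0.0001198 = 4659 d
Total t = Σ t_i = 10947 days = 29.97 years.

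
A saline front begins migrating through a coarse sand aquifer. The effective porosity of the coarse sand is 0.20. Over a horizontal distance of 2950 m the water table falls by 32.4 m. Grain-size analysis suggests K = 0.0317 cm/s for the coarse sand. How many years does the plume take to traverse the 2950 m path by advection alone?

Convert K: 0.0317 cm/s × 864 = 27.39 m/day.
Hydraulic gradient i = Δh / L = 32.4 / 2950 = 0.01098.
Darcy flux q = K · i = 27.39 × 0.01098 = 0.3008 m/day.
Seepage velocity v = q / n_e = 0.3008 / 0.20 = 1.504 m/day.
Travel time t = L / v = 2950 / 1.504 = 1961 days = 5.370 years.

5.37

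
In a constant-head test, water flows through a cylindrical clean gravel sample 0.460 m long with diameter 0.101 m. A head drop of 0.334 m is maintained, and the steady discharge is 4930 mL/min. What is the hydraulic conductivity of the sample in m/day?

Cross-sectional area A = π·(d/2)² = π × (0.101/2)² = 0.008012 m².
Convert discharge: 4930 mL/min = 8.217e-05 m³/s.
Darcy's law rearranged: K = Q·L / (A·Δh) = 8.217e-05 × 0.460 / (0.008012 × 0.334) = 0.01412 m/s = 1220 m/day.

1220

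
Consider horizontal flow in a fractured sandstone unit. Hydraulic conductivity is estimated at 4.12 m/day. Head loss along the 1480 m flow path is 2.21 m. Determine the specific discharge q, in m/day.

Hydraulic gradient i = Δh / L = 2.21 / 1480 = 0.001493.
Specific discharge q = K · i = 4.120 × 0.001493 = 0.006152 m/day.

0.00615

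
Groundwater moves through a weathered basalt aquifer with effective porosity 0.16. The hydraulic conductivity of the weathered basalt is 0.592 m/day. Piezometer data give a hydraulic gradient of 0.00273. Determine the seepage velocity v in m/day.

Hydraulic gradient i = 0.00273.
Darcy flux q = K · i = 0.5920 × 0.002730 = 0.001616 m/day.
Seepage velocity v = q / n_e = 0.001616 / 0.16 = 0.01010 m/day.

0.0101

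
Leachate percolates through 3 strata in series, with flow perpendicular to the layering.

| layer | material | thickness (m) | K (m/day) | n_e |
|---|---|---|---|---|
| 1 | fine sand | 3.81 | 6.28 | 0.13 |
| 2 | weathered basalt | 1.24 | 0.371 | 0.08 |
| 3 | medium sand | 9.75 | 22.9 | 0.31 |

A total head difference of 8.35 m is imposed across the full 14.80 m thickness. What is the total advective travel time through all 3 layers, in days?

1.90

With flow normal to the layers, continuity requires the same specific discharge q through every layer.
Σ(b_i/K_i) = 3.81/6.28 + 1.24/0.371 + 9.75/22.9 = 4.375 d.
q = Δh / Σ(b_i/K_i) = 8.35 / 4.375 = 1.909 m/day.
In each layer the seepage velocity is v_i = q/n_i, so the layer transit time is t_i = b_i·n_i / q:
  layer 1 (fine sand): t_1 = 3.81 × 0.13 / 1.909 = 0.2595 d
  layer 2 (weathered basalt): t_2 = 1.24 × 0.08 / 1.909 = 0.05197 d
  layer 3 (medium sand): t_3 = 9.75 × 0.31 / 1.909 = 1.584 d
Total t = Σ t_i = 1.895 days.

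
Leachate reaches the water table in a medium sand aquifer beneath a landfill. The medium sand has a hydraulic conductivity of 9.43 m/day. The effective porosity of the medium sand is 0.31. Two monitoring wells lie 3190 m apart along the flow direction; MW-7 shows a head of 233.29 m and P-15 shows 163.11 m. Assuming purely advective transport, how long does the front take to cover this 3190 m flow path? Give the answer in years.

13.1

Hydraulic gradient i = (233.29 − 163.11) / 3190 = 70.18 / 3190 = 0.02200.
Darcy flux q = K · i = 9.430 × 0.02200 = 0.2075 m/day.
Seepage velocity v = q / n_e = 0.2075 / 0.31 = 0.6692 m/day.
Travel time t = L / v = 3190 / 0.6692 = 4767 days = 13.05 years.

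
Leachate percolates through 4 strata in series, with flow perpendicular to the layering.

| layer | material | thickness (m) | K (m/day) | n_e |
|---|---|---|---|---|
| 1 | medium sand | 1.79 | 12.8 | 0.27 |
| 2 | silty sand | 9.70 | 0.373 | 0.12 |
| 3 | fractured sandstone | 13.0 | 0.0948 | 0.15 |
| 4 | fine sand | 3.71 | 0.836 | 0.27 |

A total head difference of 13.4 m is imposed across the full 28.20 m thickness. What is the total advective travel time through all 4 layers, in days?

57.6

With flow normal to the layers, continuity requires the same specific discharge q through every layer.
Σ(b_i/K_i) = 1.79/12.8 + 9.70/0.373 + 13.0/0.0948 + 3.71/0.836 = 167.7 d.
q = Δh / Σ(b_i/K_i) = 13.4 / 167.7 = 0.07990 m/day.
In each layer the seepage velocity is v_i = q/n_i, so the layer transit time is t_i = b_i·n_i / q:
  layer 1 (medium sand): t_1 = 1.79 × 0.27 / 0.07990 = 6.049 d
  layer 2 (silty sand): t_2 = 9.70 × 0.12 / 0.07990 = 14.57 d
  layer 3 (fractured sandstone): t_3 = 13.0 × 0.15 / 0.07990 = 24.41 d
  layer 4 (fine sand): t_4 = 3.71 × 0.27 / 0.07990 = 12.54 d
Total t = Σ t_i = 57.56 days.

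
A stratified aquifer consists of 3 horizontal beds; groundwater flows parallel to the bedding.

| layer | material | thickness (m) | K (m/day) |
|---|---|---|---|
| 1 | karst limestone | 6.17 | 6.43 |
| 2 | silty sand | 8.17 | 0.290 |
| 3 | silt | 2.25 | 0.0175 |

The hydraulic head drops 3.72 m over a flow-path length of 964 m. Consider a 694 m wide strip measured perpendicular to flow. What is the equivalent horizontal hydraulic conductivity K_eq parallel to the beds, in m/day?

2.54

Flow is parallel to layering, so each bed carries its own Darcy discharge and the transmissivities add.
Σ(K_i·b_i) = 6.43×6.17 + 0.290×8.17 + 0.0175×2.25 = 42.08 m²/day.
Total thickness b = 16.59 m, so K_eq = Σ(K_i·b_i)/b = 2.537 m/day.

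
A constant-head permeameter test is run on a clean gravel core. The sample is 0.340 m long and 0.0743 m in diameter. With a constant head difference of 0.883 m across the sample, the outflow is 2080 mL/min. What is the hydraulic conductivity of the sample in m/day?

Cross-sectional area A = π·(d/2)² = π × (0.0743/2)² = 0.004336 m².
Convert discharge: 2080 mL/min = 3.467e-05 m³/s.
Darcy's law rearranged: K = Q·L / (A·Δh) = 3.467e-05 × 0.340 / (0.004336 × 0.883) = 0.003079 m/s = 266.0 m/day.

266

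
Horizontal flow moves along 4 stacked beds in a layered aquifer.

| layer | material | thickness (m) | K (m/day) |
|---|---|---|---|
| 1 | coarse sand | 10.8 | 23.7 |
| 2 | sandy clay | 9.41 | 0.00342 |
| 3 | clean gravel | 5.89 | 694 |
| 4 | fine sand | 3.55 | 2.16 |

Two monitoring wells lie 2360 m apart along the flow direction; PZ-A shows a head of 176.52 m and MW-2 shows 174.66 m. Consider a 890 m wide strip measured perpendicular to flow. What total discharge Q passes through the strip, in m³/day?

Flow is parallel to layering, so each bed carries its own Darcy discharge and the transmissivities add.
Σ(K_i·b_i) = 23.7×10.8 + 0.00342×9.41 + 694×5.89 + 2.16×3.55 = 4351 m²/day.
Hydraulic gradient i = (176.52 − 174.66) / 2360 = 1.86 / 2360 = 0.0007881.
Q = Σ(K_i·b_i) · W · i = 4351 × 890 × 0.0007881 = 3052 m³/day.

3050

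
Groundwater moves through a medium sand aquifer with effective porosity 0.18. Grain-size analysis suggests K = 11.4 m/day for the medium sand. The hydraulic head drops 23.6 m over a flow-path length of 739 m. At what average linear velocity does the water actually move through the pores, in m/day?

2.02

Hydraulic gradient i = Δh / L = 23.6 / 739 = 0.03194.
Darcy flux q = K · i = 11.40 × 0.03194 = 0.3641 m/day.
Seepage velocity v = q / n_e = 0.3641 / 0.18 = 2.023 m/day.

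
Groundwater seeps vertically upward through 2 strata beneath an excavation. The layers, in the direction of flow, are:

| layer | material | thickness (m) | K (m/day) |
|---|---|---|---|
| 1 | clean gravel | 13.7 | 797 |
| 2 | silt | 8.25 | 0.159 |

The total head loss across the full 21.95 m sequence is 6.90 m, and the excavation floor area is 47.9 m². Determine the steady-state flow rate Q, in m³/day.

6.37

Flow is perpendicular to layering, so the layers act in series and the equivalent K is the thickness-weighted harmonic mean.
Total thickness L = 13.7 + 8.25 = 21.95 m.
Σ(b_i/K_i) = 13.7/797 + 8.25/0.159 = 51.90 d.
K_eq = L / Σ(b_i/K_i) = 21.95 / 51.90 = 0.4229 m/day.
Q = K_eq · A · (Δh/L) = 0.4229 × 47.9 × (6.90/21.95) = 6.368 m³/day.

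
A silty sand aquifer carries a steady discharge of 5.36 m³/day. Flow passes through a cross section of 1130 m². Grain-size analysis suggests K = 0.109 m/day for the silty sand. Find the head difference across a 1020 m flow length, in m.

44.4

From Q = K·A·i, i = Q / (K·A) = 5.36 / (0.1090 × 1130) = 0.04352.
Head loss Δh = i · L = 0.04352 × 1020 = 44.39 m.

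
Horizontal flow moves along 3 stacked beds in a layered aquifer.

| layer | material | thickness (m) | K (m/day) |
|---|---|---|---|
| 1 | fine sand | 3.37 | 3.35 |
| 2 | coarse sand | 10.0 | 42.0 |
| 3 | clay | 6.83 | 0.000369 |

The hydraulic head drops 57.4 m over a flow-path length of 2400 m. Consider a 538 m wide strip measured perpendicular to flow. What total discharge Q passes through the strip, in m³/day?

Flow is parallel to layering, so each bed carries its own Darcy discharge and the transmissivities add.
Σ(K_i·b_i) = 3.35×3.37 + 42.0×10.0 + 0.000369×6.83 = 431.3 m²/day.
Hydraulic gradient i = Δh / L = 57.4 / 2400 = 0.02392.
Q = Σ(K_i·b_i) · W · i = 431.3 × 538 × 0.02392 = 5550 m³/day.

5550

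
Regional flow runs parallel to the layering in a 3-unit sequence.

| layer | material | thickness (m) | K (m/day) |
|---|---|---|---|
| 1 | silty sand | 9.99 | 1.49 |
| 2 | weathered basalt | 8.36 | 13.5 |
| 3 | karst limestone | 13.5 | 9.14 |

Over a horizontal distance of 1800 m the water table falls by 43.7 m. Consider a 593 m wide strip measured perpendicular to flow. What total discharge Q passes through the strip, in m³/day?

Flow is parallel to layering, so each bed carries its own Darcy discharge and the transmissivities add.
Σ(K_i·b_i) = 1.49×9.99 + 13.5×8.36 + 9.14×13.5 = 251.1 m²/day.
Hydraulic gradient i = Δh / L = 43.7 / 1800 = 0.02428.
Q = Σ(K_i·b_i) · W · i = 251.1 × 593 × 0.02428 = 3616 m³/day.

3620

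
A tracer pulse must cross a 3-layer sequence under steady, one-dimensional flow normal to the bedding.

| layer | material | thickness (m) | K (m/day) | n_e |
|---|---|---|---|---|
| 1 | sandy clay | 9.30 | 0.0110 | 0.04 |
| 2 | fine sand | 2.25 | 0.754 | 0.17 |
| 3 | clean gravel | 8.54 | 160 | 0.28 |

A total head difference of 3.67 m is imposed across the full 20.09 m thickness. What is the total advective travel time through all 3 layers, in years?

1.99

With flow normal to the layers, continuity requires the same specific discharge q through every layer.
Σ(b_i/K_i) = 9.30/0.0110 + 2.25/0.754 + 8.54/160 = 848.5 d.
q = Δh / Σ(b_i/K_i) = 3.67 / 848.5 = 0.004325 m/day.
In each layer the seepage velocity is v_i = q/n_i, so the layer transit time is t_i = b_i·n_i / q:
  layer 1 (sandy clay): t_1 = 9.30 × 0.04 / 0.004325 = 86.01 d
  layer 2 (fine sand): t_2 = 2.25 × 0.17 / 0.004325 = 88.43 d
  layer 3 (clean gravel): t_3 = 8.54 × 0.28 / 0.004325 = 552.8 d
Total t = Σ t_i = 727.3 days = 1.991 years.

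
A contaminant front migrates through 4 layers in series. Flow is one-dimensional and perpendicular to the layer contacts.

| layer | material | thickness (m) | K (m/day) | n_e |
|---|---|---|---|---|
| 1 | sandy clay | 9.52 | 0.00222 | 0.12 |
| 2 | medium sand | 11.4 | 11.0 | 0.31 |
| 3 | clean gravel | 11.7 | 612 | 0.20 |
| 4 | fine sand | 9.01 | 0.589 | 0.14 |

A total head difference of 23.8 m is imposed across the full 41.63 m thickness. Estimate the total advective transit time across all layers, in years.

With flow normal to the layers, continuity requires the same specific discharge q through every layer.
Σ(b_i/K_i) = 9.52/0.00222 + 11.4/11.0 + 11.7/612 + 9.01/0.589 = 4305 d.
q = Δh / Σ(b_i/K_i) = 23.8 / 4305 = 0.005529 m/day.
In each layer the seepage velocity is v_i = q/n_i, so the layer transit time is t_i = b_i·n_i / q:
  layer 1 (sandy clay): t_1 = 9.52 × 0.12 / 0.005529 = 206.6 d
  layer 2 (medium sand): t_2 = 11.4 × 0.31 / 0.005529 = 639.2 d
  layer 3 (clean gravel): t_3 = 11.7 × 0.20 / 0.005529 = 423.2 d
  layer 4 (fine sand): t_4 = 9.01 × 0.14 / 0.005529 = 228.1 d
Total t = Σ t_i = 1497 days = 4.099 years.

4.10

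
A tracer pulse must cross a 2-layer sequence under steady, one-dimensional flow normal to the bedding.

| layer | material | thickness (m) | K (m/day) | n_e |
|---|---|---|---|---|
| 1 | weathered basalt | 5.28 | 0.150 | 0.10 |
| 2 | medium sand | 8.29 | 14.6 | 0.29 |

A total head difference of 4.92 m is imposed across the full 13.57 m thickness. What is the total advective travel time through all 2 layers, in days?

With flow normal to the layers, continuity requires the same specific discharge q through every layer.
Σ(b_i/K_i) = 5.28/0.150 + 8.29/14.6 = 35.77 d.
q = Δh / Σ(b_i/K_i) = 4.92 / 35.77 = 0.1376 m/day.
In each layer the seepage velocity is v_i = q/n_i, so the layer transit time is t_i = b_i·n_i / q:
  layer 1 (weathered basalt): t_1 = 5.28 × 0.10 / 0.1376 = 3.838 d
  layer 2 (medium sand): t_2 = 8.29 × 0.29 / 0.1376 = 17.48 d
Total t = Σ t_i = 21.32 days.

21.3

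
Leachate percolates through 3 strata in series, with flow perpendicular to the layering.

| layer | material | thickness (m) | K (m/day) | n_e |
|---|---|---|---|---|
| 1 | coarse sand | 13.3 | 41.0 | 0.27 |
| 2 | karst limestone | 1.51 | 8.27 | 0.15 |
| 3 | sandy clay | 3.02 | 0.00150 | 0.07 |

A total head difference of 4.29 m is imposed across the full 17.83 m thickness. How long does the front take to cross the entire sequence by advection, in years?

With flow normal to the layers, continuity requires the same specific discharge q through every layer.
Σ(b_i/K_i) = 13.3/41.0 + 1.51/8.27 + 3.02/0.00150 = 2014 d.
q = Δh / Σ(b_i/K_i) = 4.29 / 2014 = 0.002130 m/day.
In each layer the seepage velocity is v_i = q/n_i, so the layer transit time is t_i = b_i·n_i / q:
  layer 1 (coarse sand): t_1 = 13.3 × 0.27 / 0.002130 = 1686 d
  layer 2 (karst limestone): t_2 = 1.51 × 0.15 / 0.002130 = 106.3 d
  layer 3 (sandy clay): t_3 = 3.02 × 0.07 / 0.002130 = 99.24 d
Total t = Σ t_i = 1891 days = 5.178 years.

5.18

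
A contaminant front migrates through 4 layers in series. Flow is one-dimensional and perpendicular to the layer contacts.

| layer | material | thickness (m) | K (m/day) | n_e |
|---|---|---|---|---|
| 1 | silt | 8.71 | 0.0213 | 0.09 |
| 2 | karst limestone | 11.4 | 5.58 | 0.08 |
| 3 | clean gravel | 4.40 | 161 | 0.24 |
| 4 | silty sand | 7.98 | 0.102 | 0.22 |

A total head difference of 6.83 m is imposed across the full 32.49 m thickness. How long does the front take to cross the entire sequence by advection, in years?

0.884

With flow normal to the layers, continuity requires the same specific discharge q through every layer.
Σ(b_i/K_i) = 8.71/0.0213 + 11.4/5.58 + 4.40/161 + 7.98/0.102 = 489.2 d.
q = Δh / Σ(b_i/K_i) = 6.83 / 489.2 = 0.01396 m/day.
In each layer the seepage velocity is v_i = q/n_i, so the layer transit time is t_i = b_i·n_i / q:
  layer 1 (silt): t_1 = 8.71 × 0.09 / 0.01396 = 56.15 d
  layer 2 (karst limestone): t_2 = 11.4 × 0.08 / 0.01396 = 65.33 d
  layer 3 (clean gravel): t_3 = 4.40 × 0.24 / 0.01396 = 75.64 d
  layer 4 (silty sand): t_4 = 7.98 × 0.22 / 0.01396 = 125.8 d
Total t = Σ t_i = 322.9 days = 0.8840 years.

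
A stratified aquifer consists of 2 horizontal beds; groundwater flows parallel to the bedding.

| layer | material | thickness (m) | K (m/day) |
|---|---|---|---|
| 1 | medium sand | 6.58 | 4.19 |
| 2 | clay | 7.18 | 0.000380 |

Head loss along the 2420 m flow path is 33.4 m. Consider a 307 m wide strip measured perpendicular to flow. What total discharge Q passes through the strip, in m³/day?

117

Flow is parallel to layering, so each bed carries its own Darcy discharge and the transmissivities add.
Σ(K_i·b_i) = 4.19×6.58 + 0.000380×7.18 = 27.57 m²/day.
Hydraulic gradient i = Δh / L = 33.4 / 2420 = 0.01380.
Q = Σ(K_i·b_i) · W · i = 27.57 × 307 × 0.01380 = 116.8 m³/day.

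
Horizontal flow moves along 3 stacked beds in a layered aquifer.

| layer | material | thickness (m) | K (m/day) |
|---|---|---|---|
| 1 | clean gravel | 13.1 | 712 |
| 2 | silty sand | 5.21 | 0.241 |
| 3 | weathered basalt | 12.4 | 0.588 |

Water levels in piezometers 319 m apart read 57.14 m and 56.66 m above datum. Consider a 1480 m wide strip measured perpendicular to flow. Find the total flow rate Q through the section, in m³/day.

Flow is parallel to layering, so each bed carries its own Darcy discharge and the transmissivities add.
Σ(K_i·b_i) = 712×13.1 + 0.241×5.21 + 0.588×12.4 = 9336 m²/day.
Hydraulic gradient i = (57.14 − 56.66) / 319 = 0.48 / 319 = 0.001505.
Q = Σ(K_i·b_i) · W · i = 9336 × 1480 × 0.001505 = 20790 m³/day.

20800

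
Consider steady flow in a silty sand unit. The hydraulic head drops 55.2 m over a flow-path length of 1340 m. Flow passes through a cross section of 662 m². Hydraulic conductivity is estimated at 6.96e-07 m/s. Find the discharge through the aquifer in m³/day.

1.64

Convert K: 6.96e-07 m/s × 86400 = 0.06013 m/day.
Hydraulic gradient i = Δh / L = 55.2 / 1340 = 0.04119.
Darcy's law: Q = K · A · i = 0.06013 × 662.0 × 0.04119 = 1.640 m³/day.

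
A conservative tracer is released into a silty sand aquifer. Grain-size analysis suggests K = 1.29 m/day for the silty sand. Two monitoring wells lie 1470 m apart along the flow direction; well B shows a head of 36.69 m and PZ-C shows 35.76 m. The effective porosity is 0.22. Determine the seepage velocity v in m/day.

Hydraulic gradient i = (36.69 − 35.76) / 1470 = 0.93 / 1470 = 0.0006327.
Darcy flux q = K · i = 1.290 × 0.0006327 = 0.0008161 m/day.
Seepage velocity v = q / n_e = 0.0008161 / 0.22 = 0.003710 m/day.

0.00371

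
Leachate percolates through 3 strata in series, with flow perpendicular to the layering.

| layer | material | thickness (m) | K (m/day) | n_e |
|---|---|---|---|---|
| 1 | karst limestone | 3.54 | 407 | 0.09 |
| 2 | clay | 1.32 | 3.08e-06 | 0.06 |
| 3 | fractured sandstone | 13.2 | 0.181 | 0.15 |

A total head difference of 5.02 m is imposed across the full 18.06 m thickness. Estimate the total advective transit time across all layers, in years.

With flow normal to the layers, continuity requires the same specific discharge q through every layer.
Σ(b_i/K_i) = 3.54/407 + 1.32/3.08e-06 + 13.2/0.181 = 4.286e+05 d.
q = Δh / Σ(b_i/K_i) = 5.02 / 4.286e+05 = 1.171e-05 m/day.
In each layer the seepage velocity is v_i = q/n_i, so the layer transit time is t_i = b_i·n_i / q:
  layer 1 (karst limestone): t_1 = 3.54 × 0.09 / 1.171e-05 = 27204 d
  layer 2 (clay): t_2 = 1.32 × 0.06 / 1.171e-05 = 6763 d
  layer 3 (fractured sandstone): t_3 = 13.2 × 0.15 / 1.171e-05 = 1.691e+05 d
Total t = Σ t_i = 2.030e+05 days = 555.9 years.

556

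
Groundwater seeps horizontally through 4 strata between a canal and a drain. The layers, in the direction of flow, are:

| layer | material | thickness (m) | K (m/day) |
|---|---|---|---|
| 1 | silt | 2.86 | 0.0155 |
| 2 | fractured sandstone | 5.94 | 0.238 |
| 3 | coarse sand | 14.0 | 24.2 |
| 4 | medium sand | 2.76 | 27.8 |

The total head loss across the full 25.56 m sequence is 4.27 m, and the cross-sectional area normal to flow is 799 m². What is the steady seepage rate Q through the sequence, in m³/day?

16.2

Flow is perpendicular to layering, so the layers act in series and the equivalent K is the thickness-weighted harmonic mean.
Total thickness L = 2.86 + 5.94 + 14.0 + 2.76 = 25.56 m.
Σ(b_i/K_i) = 2.86/0.0155 + 5.94/0.238 + 14.0/24.2 + 2.76/27.8 = 210.2 d.
K_eq = L / Σ(b_i/K_i) = 25.56 / 210.2 = 0.1216 m/day.
Q = K_eq · A · (Δh/L) = 0.1216 × 799 × (4.27/25.56) = 16.23 m³/day.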